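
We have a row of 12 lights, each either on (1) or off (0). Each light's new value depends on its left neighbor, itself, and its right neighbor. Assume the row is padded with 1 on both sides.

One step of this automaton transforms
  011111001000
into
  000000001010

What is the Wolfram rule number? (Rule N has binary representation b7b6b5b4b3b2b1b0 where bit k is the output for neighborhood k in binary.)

position 2: 111 → 0  (bit 7 = 0)
position 5: 110 → 0  (bit 6 = 0)
position 0: 101 → 0  (bit 5 = 0)
position 6: 100 → 0  (bit 4 = 0)
position 1: 011 → 0  (bit 3 = 0)
position 8: 010 → 1  (bit 2 = 1)
position 7: 001 → 0  (bit 1 = 0)
position 10: 000 → 1  (bit 0 = 1)
bits b7..b0 = 00000101 = 5

5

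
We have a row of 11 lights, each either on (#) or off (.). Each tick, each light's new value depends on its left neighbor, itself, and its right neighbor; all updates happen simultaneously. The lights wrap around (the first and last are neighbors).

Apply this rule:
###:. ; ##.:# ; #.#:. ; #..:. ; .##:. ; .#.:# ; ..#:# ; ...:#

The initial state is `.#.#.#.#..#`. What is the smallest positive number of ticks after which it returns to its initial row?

2

.#.#.#.#.##
.#.#.#.#..#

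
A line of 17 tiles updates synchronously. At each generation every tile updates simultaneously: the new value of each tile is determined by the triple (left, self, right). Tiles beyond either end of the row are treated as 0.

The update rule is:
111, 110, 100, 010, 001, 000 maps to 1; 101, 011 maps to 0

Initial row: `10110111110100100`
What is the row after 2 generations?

10010011110111111
11111101110011111

11111101110011111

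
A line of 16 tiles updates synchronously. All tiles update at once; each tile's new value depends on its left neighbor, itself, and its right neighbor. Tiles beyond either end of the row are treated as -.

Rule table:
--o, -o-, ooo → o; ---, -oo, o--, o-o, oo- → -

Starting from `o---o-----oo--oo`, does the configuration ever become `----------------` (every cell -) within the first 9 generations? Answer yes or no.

o--oo----o---o--
o-o-----oo--oo--
o-o----o---o----
o-o---oo--oo----
o-o--o---o------
o-o-oo--oo------
o-o----o--------
o-o---oo--------
o-o--o----------
generation 9 is o-o--o----------, still not uniform -

no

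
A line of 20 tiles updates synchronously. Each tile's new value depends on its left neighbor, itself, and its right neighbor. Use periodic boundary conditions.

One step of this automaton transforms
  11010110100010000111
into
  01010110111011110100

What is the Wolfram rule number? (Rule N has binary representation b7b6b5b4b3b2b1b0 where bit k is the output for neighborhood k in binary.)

93

position 0: 111 → 0  (bit 7 = 0)
position 1: 110 → 1  (bit 6 = 1)
position 2: 101 → 0  (bit 5 = 0)
position 9: 100 → 1  (bit 4 = 1)
position 5: 011 → 1  (bit 3 = 1)
position 3: 010 → 1  (bit 2 = 1)
position 11: 001 → 0  (bit 1 = 0)
position 10: 000 → 1  (bit 0 = 1)
bits b7..b0 = 01011101 = 93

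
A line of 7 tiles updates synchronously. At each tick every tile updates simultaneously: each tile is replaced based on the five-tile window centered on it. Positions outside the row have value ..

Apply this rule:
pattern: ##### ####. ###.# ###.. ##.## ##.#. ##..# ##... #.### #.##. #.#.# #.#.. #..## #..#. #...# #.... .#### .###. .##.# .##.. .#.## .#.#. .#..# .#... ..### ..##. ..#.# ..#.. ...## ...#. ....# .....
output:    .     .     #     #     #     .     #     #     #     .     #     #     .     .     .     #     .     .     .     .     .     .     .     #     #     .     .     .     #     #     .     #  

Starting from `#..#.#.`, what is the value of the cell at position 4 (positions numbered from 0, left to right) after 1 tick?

.....##
position 4 holds .

.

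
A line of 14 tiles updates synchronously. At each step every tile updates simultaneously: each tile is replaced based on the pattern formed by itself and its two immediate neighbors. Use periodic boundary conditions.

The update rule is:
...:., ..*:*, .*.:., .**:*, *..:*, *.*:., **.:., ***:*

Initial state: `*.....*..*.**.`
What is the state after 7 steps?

step 1: .*...*.**..*..
step 2: *.*.*..*.**.*.
step 3: .....**..*....
step 4: ....**.**.*...
step 5: ...**..*...*..
step 6: ..**.**.*.*.*.
step 7: .**..*.......*

.**..*.......*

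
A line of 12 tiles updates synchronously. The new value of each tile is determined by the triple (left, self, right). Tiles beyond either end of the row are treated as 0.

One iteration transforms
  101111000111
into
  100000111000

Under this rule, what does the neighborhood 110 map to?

0

At position 5 the neighborhood is 110; the next row has 0 there.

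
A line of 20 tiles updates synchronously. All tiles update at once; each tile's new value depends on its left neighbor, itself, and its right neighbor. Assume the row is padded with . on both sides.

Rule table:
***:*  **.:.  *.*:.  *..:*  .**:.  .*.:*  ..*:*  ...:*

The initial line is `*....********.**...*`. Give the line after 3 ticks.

*****.******....****
.***...****.****.**.
*.*.***.**...**....*

*.*.***.**...**....*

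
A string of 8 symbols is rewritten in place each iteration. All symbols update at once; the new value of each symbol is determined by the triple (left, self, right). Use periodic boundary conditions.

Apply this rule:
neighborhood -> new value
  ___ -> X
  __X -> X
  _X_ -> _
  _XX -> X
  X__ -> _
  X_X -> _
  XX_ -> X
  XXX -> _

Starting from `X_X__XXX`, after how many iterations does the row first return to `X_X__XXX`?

X___XX__
__XXXX_X
_XX__X__
XXX_X__X
__X___XX
_X__XXXX
___XX__X
_XXXX_X_
XX__X___
XX_X__XX
_X___XX_
X__XXXX_
__XX__X_
XXXX_X__
X__X___X
X_X__XXX

16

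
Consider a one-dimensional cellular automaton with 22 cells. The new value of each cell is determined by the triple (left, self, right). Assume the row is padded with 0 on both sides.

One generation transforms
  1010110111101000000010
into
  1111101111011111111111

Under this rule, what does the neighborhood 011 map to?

1

At position 4 the neighborhood is 011; the next row has 1 there.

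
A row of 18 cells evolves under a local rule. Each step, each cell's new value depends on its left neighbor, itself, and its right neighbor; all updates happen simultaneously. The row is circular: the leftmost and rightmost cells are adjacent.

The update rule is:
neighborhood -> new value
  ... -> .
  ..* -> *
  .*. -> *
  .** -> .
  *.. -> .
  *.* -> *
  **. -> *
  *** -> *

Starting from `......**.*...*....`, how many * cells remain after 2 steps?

.....*.***..**....
....***.**.*.*....
count of *: 7

7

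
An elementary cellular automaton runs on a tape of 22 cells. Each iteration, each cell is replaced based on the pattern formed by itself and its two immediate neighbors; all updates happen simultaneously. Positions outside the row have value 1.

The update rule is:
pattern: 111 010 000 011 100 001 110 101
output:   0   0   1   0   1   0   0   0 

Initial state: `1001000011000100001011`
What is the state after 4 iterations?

0100001100010000111110

0100111000110011100000
0010000110001000011110
1001110001100111000000
0100001100010000111110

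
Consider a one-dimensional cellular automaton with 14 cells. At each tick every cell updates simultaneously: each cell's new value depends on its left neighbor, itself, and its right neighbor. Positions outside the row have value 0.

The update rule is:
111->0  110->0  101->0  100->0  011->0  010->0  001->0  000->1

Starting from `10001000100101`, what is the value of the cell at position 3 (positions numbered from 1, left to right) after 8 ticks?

0

tick 1: 00100010000000
tick 2: 10001000111111
tick 3: 00100010000000  (repeats tick 1; period 2)
tick 8: 10001000111111
position 3 holds 0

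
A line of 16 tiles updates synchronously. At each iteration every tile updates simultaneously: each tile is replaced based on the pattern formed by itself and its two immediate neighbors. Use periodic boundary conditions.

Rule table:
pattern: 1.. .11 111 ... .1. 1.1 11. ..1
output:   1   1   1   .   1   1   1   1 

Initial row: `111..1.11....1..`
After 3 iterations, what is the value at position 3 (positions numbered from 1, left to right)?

iteration 1: 1111111111..1111
iteration 2: 1111111111111111
iteration 3: 1111111111111111
position 3 holds 1

1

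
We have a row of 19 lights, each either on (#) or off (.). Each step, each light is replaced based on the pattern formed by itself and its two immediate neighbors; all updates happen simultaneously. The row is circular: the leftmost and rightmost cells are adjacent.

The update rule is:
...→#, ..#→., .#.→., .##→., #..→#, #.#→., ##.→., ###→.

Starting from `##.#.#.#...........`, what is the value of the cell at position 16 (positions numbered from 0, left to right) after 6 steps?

#

step 1: ........##########.
step 2: #######...........#
step 3: .......##########..
step 4: ######...........##
step 5: ......##########...
step 6: #####...........###
position 16 holds #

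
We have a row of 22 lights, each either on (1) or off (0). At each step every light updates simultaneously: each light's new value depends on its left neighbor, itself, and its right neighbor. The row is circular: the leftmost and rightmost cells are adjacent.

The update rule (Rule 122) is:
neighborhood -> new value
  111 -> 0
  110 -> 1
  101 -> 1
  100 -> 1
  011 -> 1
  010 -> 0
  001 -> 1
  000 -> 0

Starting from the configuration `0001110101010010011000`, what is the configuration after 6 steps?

1001111100011011011111

0011011010101101111100
0111111101011111000110
1100000110110001101111
0110001111111011111000
1111011000001110001100
1001111100011011011111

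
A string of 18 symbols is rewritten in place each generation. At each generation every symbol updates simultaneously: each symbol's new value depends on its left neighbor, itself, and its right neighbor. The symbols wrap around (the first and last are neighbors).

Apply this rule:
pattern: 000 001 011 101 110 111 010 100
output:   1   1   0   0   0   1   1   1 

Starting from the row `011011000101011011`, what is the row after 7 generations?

100010111100111011

generation 1: 000000111101000000
generation 2: 111111011001111111
generation 3: 111110000110111111
generation 4: 111101111000011111
generation 5: 111000110111101111
generation 6: 110111000011000111
generation 7: 100010111100111011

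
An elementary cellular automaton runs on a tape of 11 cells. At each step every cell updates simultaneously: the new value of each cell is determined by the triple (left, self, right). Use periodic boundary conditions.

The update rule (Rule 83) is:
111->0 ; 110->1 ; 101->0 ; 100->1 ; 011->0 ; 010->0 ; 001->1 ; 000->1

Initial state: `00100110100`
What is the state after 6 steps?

11011010011
01001001100
10110110111
10010010000
01101101111
00100100001

00100100001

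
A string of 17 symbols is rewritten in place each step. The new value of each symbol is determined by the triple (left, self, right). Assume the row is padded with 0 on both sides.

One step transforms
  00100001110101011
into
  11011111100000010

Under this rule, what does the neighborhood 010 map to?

0

At position 2 the neighborhood is 010; the next row has 0 there.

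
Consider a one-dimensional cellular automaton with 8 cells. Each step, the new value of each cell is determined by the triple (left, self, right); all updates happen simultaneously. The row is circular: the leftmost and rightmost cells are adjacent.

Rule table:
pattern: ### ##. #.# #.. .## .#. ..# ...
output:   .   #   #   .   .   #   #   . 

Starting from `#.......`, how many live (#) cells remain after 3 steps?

step 1: #......#
step 2: #.....#.
step 3: #....###
count of #: 4

4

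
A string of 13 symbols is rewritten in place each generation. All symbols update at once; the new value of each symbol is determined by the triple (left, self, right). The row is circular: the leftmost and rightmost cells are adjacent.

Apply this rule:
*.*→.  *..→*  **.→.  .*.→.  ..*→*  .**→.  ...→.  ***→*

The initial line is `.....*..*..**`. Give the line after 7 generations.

*...*.**.**..
.*.*.......**
....*.....*..
...*.*...*.*.
..*...*.*...*
**.*.*...*.*.
......*.*....

......*.*....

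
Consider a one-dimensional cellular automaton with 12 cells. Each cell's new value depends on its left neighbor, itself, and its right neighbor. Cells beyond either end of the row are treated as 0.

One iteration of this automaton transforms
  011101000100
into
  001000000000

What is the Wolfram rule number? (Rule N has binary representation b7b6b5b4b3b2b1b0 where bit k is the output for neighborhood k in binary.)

position 2: 111 → 1  (bit 7 = 1)
position 3: 110 → 0  (bit 6 = 0)
position 4: 101 → 0  (bit 5 = 0)
position 6: 100 → 0  (bit 4 = 0)
position 1: 011 → 0  (bit 3 = 0)
position 5: 010 → 0  (bit 2 = 0)
position 0: 001 → 0  (bit 1 = 0)
position 7: 000 → 0  (bit 0 = 0)
bits b7..b0 = 10000000 = 128

128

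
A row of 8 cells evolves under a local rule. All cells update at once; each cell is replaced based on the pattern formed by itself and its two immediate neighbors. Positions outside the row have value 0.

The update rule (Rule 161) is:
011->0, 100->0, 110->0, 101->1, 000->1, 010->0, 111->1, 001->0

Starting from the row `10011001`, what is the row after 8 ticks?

tick 1: 00000000
tick 2: 11111111
tick 3: 01111110
tick 4: 00111100
tick 5: 10011001  (repeats tick 0; period 5)
tick 8: 01111110

01111110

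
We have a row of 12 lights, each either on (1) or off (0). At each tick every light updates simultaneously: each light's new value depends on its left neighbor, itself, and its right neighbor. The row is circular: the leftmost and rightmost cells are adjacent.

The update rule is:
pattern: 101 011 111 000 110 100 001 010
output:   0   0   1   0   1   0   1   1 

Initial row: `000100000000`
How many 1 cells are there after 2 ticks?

2

tick 1: 001100000000
tick 2: 010100000000
count of 1: 2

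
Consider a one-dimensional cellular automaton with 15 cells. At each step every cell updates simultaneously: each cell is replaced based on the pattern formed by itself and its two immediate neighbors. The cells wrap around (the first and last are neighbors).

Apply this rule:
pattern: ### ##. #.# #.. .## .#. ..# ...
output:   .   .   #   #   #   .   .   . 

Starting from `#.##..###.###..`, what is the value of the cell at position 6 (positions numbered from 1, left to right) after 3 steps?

.

.##.#.#..##..#.
.#.#.#.#.#.#..#
#.#.#.#.#.#.#..
position 6 holds .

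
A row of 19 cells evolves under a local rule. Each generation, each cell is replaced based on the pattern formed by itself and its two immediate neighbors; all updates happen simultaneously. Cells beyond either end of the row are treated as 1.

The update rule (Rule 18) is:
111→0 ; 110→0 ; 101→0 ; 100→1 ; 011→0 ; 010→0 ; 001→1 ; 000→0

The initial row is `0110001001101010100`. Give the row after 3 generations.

generation 1: 0001010110000000011
generation 2: 1010000001000000100
generation 3: 0001000010100001011

0001000010100001011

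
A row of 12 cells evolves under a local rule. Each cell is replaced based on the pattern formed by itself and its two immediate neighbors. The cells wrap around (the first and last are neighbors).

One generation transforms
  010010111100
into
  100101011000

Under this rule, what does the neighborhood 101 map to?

1

At position 5 the neighborhood is 101; the next row has 1 there.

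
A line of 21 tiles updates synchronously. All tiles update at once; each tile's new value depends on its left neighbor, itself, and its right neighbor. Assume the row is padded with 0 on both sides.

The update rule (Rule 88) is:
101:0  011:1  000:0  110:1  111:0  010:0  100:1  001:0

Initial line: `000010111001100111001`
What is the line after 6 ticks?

tick 1: 000000101101110101100
tick 2: 000000001101010001110
tick 3: 000000001100001001011
tick 4: 000000001110000100011
tick 5: 000000001011000010011
tick 6: 000000000011100001011

000000000011100001011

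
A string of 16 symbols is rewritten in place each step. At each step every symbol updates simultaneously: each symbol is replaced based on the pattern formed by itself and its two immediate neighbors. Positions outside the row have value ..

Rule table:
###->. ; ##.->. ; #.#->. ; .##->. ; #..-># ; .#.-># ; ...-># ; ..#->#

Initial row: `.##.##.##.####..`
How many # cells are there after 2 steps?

step 1: #.............##
step 2: ##############..
count of #: 14

14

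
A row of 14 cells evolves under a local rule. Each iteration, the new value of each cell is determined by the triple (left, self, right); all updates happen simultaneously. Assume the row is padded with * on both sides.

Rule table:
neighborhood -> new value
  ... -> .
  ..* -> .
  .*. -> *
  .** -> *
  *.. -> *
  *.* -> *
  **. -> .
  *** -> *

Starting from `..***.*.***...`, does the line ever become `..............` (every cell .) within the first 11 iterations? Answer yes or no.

no

*.**.*****.*..
.**.*****.***.
**.*****.***.*
*.*****.***.**
.*****.***.***
*****.***.****
****.***.*****
***.***.******
**.***.*******
*.***.********
.***.*********
iteration 11 is .***.*********, still not uniform .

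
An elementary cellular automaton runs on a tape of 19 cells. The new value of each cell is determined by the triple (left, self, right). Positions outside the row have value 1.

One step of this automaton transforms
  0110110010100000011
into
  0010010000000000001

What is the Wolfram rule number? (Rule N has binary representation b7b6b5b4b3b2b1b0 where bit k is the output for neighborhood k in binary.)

192

position 18: 111 → 1  (bit 7 = 1)
position 2: 110 → 1  (bit 6 = 1)
position 0: 101 → 0  (bit 5 = 0)
position 6: 100 → 0  (bit 4 = 0)
position 1: 011 → 0  (bit 3 = 0)
position 8: 010 → 0  (bit 2 = 0)
position 7: 001 → 0  (bit 1 = 0)
position 12: 000 → 0  (bit 0 = 0)
bits b7..b0 = 11000000 = 192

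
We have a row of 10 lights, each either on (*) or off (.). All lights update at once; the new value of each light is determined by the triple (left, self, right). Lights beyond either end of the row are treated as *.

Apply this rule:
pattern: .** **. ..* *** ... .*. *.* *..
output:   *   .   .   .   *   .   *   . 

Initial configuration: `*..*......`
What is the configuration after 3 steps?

**..*..*.*

step 1: .....****.
step 2: .***.*...*
step 3: **..*..*.*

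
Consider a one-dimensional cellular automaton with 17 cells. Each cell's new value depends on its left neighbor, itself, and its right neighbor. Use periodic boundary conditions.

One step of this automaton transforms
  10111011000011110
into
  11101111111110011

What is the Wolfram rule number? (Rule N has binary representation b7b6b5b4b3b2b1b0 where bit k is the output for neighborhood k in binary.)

127

position 3: 111 → 0  (bit 7 = 0)
position 4: 110 → 1  (bit 6 = 1)
position 1: 101 → 1  (bit 5 = 1)
position 8: 100 → 1  (bit 4 = 1)
position 2: 011 → 1  (bit 3 = 1)
position 0: 010 → 1  (bit 2 = 1)
position 11: 001 → 1  (bit 1 = 1)
position 9: 000 → 1  (bit 0 = 1)
bits b7..b0 = 01111111 = 127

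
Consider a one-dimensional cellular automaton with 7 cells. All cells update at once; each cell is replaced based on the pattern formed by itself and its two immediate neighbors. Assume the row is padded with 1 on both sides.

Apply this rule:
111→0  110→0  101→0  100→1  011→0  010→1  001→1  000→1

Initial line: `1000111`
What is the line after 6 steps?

step 1: 0111000
step 2: 0000111
step 3: 1111000
step 4: 0000111  (repeats step 2; period 2)
step 6: 0000111

0000111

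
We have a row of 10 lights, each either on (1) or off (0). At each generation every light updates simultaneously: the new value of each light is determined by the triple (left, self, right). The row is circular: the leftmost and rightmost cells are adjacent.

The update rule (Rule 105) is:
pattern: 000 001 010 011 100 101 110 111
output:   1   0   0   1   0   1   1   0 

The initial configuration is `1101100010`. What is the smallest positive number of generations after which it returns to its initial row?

1111101001
0000110001
0110110100
0111111001
1100001000
1101100010

6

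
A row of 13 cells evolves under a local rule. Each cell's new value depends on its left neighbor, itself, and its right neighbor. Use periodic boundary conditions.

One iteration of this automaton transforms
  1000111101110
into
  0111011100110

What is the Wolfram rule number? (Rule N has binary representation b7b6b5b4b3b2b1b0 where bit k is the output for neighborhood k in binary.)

position 5: 111 → 1  (bit 7 = 1)
position 7: 110 → 1  (bit 6 = 1)
position 8: 101 → 0  (bit 5 = 0)
position 1: 100 → 1  (bit 4 = 1)
position 4: 011 → 0  (bit 3 = 0)
position 0: 010 → 0  (bit 2 = 0)
position 3: 001 → 1  (bit 1 = 1)
position 2: 000 → 1  (bit 0 = 1)
bits b7..b0 = 11010011 = 211

211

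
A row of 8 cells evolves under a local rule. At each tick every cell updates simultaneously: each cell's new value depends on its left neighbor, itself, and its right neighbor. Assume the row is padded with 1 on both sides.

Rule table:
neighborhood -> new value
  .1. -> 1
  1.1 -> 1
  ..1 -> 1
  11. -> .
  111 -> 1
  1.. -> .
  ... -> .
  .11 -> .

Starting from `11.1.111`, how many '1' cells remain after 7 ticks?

1.111.11
.1.1.1.1
1111111.
111111.1
11111.1.
1111.111
111.1.11
count of 1: 6

6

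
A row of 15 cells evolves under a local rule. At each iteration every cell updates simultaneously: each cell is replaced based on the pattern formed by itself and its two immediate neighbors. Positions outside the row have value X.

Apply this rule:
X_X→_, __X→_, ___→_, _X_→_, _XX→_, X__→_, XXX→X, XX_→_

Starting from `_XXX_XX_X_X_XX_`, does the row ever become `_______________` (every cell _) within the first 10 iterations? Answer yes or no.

__X____________
_______________
all cells are _ at iteration 2

yes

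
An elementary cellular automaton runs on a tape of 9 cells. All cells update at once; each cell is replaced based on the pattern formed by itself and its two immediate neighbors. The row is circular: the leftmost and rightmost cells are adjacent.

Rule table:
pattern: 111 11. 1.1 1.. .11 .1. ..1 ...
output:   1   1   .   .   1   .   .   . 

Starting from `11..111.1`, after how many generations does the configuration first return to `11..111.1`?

1

generation 1: 11..111.1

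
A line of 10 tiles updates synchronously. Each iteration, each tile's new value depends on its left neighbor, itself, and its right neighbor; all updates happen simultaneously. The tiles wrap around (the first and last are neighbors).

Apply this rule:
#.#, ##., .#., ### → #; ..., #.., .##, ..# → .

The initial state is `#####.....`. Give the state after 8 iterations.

.####.....
..###.....
...##.....
....#.....
....#.....  (fixed point — unchanged through iteration 8)

....#.....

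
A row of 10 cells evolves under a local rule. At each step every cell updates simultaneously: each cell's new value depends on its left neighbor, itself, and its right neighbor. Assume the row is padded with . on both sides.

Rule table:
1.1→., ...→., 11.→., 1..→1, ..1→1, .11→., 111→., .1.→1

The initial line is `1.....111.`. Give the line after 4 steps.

11...1...1
..1.111.11
.11.......
1..1......

1..1......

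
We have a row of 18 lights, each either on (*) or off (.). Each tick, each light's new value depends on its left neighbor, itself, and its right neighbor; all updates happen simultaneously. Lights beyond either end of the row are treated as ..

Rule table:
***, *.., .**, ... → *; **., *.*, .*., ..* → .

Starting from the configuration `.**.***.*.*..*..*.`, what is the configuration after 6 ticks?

.*..**.....*..*..*
..*.*.****..*..*..
*.....***.*..*..**
.****.**...*..*.*.
.***..*.**..*....*
.**.*...*.*..***..

.**.*...*.*..***..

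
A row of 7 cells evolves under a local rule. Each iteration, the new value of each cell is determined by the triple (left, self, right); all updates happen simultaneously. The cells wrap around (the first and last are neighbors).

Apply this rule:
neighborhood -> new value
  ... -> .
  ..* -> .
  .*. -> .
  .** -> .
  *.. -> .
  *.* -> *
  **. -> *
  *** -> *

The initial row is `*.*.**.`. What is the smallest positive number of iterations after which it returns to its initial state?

.*.*.**
*.*.*.*
**.*.*.
.**.*.*
*.**.*.
.*.**.*
*.*.**.

7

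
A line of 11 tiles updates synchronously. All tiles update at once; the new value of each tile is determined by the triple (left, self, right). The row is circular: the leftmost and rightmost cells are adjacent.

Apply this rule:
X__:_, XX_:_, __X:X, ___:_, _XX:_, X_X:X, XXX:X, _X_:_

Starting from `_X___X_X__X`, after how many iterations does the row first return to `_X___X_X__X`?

X___X_X__X_
___X_X__X_X
__X_X__X_X_
_X_X__X_X__
X_X__X_X___
_X__X_X___X
X__X_X___X_
__X_X___X_X
_X_X___X_X_
X_X___X_X__
_X___X_X__X

11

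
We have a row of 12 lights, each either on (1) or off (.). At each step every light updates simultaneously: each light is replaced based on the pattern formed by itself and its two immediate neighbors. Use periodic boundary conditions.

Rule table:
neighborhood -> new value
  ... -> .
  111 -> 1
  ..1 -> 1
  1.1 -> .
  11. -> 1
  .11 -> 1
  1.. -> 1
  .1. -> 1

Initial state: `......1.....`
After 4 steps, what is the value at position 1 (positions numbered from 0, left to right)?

.....111....
....11111...
...1111111..
..111111111.
position 1 holds .

.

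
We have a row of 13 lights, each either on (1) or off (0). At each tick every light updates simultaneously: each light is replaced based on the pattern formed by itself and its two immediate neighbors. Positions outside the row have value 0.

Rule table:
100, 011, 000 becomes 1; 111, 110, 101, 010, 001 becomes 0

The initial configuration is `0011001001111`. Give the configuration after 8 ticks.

1100111010011

1010100101000
0000010000111
1111001110100
1000101000011
0110000111010
0101110100001
0001000011100
1100111010011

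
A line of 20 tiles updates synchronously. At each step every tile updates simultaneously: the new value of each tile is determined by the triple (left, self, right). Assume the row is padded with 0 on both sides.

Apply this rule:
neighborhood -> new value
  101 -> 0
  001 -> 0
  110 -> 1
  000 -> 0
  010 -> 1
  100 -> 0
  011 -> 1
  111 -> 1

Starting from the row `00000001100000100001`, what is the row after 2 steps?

00000001100000100001

step 1: 00000001100000100001  (fixed point — unchanged through step 2)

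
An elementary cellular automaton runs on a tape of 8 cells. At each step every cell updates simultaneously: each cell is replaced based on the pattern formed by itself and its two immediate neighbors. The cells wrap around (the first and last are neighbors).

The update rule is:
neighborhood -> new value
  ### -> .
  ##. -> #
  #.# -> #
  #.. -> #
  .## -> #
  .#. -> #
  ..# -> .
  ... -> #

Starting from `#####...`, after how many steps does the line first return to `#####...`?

step 1: #...###.
step 2: ###.#.##
step 3: ..#####.
step 4: #.#...##
step 5: #####.#.
step 6: #...####
step 7: ###.#...
step 8: #.#####.
step 9: ###...##
step 10: ..###.#.
step 11: #.#.####
step 12: #####...

12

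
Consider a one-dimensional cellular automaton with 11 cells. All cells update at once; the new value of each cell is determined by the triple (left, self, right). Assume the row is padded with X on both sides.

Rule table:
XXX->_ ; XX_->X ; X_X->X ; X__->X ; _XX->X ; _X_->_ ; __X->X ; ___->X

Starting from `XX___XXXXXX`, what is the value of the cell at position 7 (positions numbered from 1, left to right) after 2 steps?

_XXXXX_____
XX___XXXXXX
position 7 holds X

X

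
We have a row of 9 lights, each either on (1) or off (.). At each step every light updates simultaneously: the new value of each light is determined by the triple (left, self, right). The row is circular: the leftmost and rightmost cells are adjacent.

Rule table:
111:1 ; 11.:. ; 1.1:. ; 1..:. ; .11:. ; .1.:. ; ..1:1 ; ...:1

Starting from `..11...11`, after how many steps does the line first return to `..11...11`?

18

step 1: .1...11..
step 2: 1..11...1
step 3: ..1...11.
step 4: 11..11...
step 5: ...1...11
step 6: .11..11..
step 7: 1...1...1
step 8: ..11..11.
step 9: 11...1...
step 10: ...11..11
step 11: .11...1..
step 12: 1...11..1
step 13: ..11...1.
step 14: 11...11..
step 15: ...11...1
step 16: .11...11.
step 17: 1...11...
step 18: ..11...11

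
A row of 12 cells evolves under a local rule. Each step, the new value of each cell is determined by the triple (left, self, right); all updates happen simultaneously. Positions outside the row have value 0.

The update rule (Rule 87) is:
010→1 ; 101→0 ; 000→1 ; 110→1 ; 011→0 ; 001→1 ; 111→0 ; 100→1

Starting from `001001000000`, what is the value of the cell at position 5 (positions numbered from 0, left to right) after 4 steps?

0

111111111111
000000000001
111111111111  (repeats step 1; period 2)
step 4: 000000000001
position 5 holds 0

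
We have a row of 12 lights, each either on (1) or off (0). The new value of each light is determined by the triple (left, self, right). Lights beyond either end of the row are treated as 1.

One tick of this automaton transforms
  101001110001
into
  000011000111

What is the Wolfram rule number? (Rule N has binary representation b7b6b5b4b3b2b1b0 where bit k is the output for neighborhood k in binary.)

11

position 6: 111 → 0  (bit 7 = 0)
position 0: 110 → 0  (bit 6 = 0)
position 1: 101 → 0  (bit 5 = 0)
position 3: 100 → 0  (bit 4 = 0)
position 5: 011 → 1  (bit 3 = 1)
position 2: 010 → 0  (bit 2 = 0)
position 4: 001 → 1  (bit 1 = 1)
position 9: 000 → 1  (bit 0 = 1)
bits b7..b0 = 00001011 = 11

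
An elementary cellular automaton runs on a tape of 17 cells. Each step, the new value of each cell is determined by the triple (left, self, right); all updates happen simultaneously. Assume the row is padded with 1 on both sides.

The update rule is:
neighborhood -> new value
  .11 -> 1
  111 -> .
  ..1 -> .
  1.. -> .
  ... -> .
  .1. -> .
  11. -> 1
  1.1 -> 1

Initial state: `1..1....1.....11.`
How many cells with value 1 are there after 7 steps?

1.............111
1.............1..
1................
1................  (fixed point — unchanged through step 7)
count of 1: 1

1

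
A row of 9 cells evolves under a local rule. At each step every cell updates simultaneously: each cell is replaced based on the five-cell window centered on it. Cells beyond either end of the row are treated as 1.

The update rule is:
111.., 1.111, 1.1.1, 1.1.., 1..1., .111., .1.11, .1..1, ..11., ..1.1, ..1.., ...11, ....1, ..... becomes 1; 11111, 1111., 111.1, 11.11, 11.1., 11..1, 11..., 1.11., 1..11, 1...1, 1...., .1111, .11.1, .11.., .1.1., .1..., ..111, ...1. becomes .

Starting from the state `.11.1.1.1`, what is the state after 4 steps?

.1....1..

step 1: ....1.111
step 2: ..1.111..
step 3: .111111..
step 4: .1....1..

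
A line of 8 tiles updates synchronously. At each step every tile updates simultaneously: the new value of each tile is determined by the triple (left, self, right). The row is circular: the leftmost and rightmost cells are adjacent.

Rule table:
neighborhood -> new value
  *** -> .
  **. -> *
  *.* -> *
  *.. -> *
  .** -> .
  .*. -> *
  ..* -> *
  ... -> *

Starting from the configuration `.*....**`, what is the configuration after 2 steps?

.....**.

step 1: ******.*
step 2: .....**.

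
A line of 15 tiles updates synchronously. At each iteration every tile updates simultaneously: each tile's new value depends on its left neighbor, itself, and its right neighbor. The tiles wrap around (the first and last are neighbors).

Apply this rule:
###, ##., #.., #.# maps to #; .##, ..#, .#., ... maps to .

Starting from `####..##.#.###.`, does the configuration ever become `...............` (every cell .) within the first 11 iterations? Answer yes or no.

iteration 1: .####..##.#.###
iteration 2: #.####..##.#.##
iteration 3: ##.####..##.#.#
iteration 4: ###.####..##.#.
iteration 5: .###.####..##.#
iteration 6: #.###.####..##.
iteration 7: .#.###.####..##
iteration 8: #.#.###.####..#
iteration 9: ##.#.###.####..
iteration 10: .##.#.###.####.
iteration 11: ..##.#.###.####
iteration 11 is ..##.#.###.####, still not uniform .

no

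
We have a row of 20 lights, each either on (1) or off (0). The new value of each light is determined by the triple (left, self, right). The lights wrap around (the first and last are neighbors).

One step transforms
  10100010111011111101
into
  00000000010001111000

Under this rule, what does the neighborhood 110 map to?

0

At position 0 the neighborhood is 110; the next row has 0 there.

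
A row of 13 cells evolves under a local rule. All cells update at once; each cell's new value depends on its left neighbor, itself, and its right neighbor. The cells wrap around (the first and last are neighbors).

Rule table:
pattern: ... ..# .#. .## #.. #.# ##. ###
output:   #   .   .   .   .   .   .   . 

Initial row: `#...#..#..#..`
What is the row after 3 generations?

generation 1: ..#..........
generation 2: #...#########
generation 3: ..#..........

..#..........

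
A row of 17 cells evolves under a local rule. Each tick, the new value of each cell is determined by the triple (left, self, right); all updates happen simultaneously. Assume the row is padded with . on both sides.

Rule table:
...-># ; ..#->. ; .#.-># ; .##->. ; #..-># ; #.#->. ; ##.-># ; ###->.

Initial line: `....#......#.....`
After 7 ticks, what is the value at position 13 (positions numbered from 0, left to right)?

.

###.######.######
..#......#......#
#.######.######.#
#......#......#.#
######.######.#.#
.....#......#.#.#
####.######.#.#.#
position 13 holds .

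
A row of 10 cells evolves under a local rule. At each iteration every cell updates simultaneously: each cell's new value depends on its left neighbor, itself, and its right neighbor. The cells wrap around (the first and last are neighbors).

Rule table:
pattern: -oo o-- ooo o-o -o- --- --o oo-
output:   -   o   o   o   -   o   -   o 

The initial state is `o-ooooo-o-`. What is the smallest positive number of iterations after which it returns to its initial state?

-o-ooooo-o
o-o-ooooo-
-o-o-ooooo
o-o-o-oooo
oo-o-o-ooo
ooo-o-o-oo
oooo-o-o-o
ooooo-o-o-
-ooooo-o-o
o-ooooo-o-

10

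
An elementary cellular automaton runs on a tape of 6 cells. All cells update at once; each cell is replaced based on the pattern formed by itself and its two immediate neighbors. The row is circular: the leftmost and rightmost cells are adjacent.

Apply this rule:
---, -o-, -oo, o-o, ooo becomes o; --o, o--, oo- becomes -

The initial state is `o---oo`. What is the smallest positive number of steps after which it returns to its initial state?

--o-oo
--ooo-
o-oo--
ooo---
oo--o-
o---oo

6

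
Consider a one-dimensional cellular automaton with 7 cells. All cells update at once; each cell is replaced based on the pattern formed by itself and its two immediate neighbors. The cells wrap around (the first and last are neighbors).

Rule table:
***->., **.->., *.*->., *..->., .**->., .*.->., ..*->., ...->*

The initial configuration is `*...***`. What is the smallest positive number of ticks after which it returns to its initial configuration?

..*....
*...***

2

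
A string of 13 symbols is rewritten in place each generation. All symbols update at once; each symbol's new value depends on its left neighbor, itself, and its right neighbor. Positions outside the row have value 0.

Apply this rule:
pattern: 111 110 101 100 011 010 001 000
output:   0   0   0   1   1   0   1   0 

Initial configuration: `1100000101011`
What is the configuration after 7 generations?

1000110000000

generation 1: 1010001000010
generation 2: 0001010100101
generation 3: 0010000011000
generation 4: 0101000110100
generation 5: 1000101100010
generation 6: 0101001010101
generation 7: 1000110000000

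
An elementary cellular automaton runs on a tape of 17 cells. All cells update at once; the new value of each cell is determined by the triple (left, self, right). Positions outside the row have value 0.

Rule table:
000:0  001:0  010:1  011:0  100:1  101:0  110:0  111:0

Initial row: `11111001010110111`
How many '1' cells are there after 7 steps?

3

step 1: 00000101010000000
step 2: 00000101011000000
step 3: 00000101000100000
step 4: 00000101100110000
step 5: 00000100010001000
step 6: 00000110011001100
step 7: 00000001000100010
count of 1: 3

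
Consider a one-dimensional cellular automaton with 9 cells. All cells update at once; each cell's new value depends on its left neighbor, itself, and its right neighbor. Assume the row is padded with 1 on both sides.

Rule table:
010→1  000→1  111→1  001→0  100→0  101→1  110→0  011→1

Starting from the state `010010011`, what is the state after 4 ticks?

001110011

110010011
100010011
001010011
001110011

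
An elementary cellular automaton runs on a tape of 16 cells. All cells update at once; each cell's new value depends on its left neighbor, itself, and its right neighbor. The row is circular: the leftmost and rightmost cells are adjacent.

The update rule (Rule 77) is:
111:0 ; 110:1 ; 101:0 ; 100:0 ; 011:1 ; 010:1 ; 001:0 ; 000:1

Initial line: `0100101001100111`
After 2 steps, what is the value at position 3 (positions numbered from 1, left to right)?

step 1: 0100101001100101
step 2: 0100101001100101
position 3 holds 0

0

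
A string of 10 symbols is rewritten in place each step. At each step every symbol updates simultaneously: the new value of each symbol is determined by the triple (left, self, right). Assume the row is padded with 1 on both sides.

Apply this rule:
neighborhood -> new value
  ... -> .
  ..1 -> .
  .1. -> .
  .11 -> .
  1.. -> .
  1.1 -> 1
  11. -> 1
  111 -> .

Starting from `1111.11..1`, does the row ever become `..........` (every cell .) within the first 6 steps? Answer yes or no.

yes

...11.1...
....11....
.....1....
..........
all cells are . at step 4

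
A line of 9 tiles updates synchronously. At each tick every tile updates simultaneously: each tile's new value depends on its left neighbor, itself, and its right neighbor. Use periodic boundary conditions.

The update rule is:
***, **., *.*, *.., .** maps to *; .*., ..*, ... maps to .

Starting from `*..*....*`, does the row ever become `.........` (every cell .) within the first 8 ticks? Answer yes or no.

no

**..*...*
***..*..*
****..*.*
*****..**
******.**
*********
*********  (fixed point — unchanged through tick 8)
tick 8 is *********, still not uniform .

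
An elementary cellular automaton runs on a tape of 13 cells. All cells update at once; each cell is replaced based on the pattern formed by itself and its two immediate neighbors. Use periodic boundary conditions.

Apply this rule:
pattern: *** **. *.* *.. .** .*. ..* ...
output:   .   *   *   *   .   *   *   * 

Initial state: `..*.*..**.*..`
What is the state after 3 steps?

step 1: *******.*****
step 2: ......**.....
step 3: ******.******

******.******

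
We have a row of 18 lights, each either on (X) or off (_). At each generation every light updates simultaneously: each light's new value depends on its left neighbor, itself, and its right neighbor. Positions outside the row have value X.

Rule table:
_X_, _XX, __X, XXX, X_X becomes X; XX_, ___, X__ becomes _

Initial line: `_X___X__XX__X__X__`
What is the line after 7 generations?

_XX__XX_XX_XXXXXXX

XX__XX_XX__XX_XX_X
X__XX_XX__XX_XX_XX
__XX_XX__XX_XX_XXX
_XX_XX__XX_XX_XXXX
XX_XX__XX_XX_XXXXX
X_XX__XX_XX_XXXXXX
_XX__XX_XX_XXXXXXX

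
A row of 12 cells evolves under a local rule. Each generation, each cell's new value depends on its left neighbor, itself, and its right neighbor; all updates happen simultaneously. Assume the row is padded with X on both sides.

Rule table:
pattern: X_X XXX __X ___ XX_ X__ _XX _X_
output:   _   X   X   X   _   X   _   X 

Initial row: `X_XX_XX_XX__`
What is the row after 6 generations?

__________XX
XXXXXXXXXX_X
XXXXXXXXX___
XXXXXXXX_XXX
XXXXXXX___XX
XXXXXX_XXX_X

XXXXXX_XXX_X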